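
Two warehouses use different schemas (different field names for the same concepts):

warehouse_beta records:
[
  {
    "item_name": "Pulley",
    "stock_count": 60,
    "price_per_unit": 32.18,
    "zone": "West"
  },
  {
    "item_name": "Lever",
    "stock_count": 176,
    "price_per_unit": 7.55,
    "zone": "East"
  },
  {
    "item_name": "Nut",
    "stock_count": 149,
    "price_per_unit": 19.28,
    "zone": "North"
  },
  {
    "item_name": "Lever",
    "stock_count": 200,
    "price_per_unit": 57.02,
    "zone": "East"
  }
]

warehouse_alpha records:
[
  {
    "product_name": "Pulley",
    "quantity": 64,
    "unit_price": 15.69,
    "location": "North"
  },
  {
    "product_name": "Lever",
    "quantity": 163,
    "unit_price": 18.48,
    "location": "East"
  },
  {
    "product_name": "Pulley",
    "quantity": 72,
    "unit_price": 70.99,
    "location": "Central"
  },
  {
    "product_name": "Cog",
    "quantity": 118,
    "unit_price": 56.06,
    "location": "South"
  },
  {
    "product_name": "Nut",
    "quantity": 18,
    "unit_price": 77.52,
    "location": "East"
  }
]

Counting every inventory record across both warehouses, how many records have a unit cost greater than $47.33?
4

Schema mapping: "price_per_unit" (warehouse_beta) = "unit_price" (warehouse_alpha) = unit cost

Records > $47.33 in warehouse_beta: 1
Records > $47.33 in warehouse_alpha: 3

Total count: 1 + 3 = 4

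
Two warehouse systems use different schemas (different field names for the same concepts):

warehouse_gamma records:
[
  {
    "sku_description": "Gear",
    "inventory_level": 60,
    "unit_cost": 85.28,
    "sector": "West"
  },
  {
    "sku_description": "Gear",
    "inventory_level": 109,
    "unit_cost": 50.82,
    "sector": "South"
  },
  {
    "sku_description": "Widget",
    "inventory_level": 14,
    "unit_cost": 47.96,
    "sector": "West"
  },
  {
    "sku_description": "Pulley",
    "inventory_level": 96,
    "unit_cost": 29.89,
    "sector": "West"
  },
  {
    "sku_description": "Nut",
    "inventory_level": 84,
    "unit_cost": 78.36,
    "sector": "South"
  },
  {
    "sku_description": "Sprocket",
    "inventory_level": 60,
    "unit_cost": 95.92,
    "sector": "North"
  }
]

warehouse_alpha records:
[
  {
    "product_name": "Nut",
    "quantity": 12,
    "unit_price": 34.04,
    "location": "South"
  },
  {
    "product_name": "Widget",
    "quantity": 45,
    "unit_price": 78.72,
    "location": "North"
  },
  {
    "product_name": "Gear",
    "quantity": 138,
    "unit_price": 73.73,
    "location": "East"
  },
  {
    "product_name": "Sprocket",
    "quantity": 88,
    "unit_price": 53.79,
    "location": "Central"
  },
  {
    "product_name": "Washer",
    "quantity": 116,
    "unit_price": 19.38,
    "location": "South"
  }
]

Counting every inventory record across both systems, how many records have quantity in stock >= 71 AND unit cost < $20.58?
1

Schema mappings:
- "inventory_level" (warehouse_gamma) = "quantity" (warehouse_alpha) = quantity
- "unit_cost" (warehouse_gamma) = "unit_price" (warehouse_alpha) = unit cost

Records meeting both conditions in warehouse_gamma: 0
Records meeting both conditions in warehouse_alpha: 1

Total: 0 + 1 = 1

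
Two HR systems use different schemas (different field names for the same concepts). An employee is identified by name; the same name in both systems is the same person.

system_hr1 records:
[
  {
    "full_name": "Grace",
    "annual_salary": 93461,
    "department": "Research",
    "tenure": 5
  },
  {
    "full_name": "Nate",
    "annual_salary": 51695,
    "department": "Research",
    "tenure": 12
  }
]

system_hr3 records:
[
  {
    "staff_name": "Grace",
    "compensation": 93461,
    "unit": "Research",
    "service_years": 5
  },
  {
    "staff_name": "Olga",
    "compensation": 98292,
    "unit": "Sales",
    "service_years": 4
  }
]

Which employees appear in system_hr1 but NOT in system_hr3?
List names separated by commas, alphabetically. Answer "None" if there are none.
Nate

Schema mapping: "full_name" (system_hr1) = "staff_name" (system_hr3) = employee name

Names in system_hr1: ['Grace', 'Nate']
Names in system_hr3: ['Grace', 'Olga']

In system_hr1 but not system_hr3: ['Nate']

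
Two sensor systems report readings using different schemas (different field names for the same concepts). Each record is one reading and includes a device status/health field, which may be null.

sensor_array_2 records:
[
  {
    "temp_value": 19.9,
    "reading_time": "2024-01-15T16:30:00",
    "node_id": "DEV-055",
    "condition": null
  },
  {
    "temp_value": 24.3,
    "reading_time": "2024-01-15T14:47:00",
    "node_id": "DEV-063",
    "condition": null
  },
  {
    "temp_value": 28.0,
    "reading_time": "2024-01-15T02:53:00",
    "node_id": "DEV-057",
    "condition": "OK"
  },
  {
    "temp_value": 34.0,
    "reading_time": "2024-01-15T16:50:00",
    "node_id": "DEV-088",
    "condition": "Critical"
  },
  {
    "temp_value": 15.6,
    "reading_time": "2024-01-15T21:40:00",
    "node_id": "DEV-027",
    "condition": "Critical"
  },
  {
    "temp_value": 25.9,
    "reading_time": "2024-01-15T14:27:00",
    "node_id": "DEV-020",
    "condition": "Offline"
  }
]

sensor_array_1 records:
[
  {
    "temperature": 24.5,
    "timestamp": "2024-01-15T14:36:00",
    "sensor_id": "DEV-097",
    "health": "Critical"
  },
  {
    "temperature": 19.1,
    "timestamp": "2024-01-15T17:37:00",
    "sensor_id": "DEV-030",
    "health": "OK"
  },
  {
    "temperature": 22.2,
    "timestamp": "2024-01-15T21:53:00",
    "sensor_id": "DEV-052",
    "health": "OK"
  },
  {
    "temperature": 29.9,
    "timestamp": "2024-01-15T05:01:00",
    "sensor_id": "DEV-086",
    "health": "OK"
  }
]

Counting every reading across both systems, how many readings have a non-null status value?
8

Schema mapping: "condition" (sensor_array_2) = "health" (sensor_array_1) = status

Non-null in sensor_array_2: 4
Non-null in sensor_array_1: 4

Total non-null: 4 + 4 = 8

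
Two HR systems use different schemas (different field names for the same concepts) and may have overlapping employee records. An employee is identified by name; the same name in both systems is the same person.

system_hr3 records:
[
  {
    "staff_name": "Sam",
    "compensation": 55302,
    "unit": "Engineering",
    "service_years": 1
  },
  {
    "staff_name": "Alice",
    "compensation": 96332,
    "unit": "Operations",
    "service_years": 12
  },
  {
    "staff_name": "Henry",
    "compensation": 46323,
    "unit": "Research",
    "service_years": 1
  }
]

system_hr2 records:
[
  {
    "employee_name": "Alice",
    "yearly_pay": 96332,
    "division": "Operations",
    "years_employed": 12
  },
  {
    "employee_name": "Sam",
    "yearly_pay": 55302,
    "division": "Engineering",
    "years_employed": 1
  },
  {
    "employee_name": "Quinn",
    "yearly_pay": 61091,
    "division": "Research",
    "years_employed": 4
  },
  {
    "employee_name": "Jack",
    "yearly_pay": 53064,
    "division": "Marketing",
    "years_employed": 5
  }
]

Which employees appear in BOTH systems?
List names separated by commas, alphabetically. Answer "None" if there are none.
Alice, Sam

Schema mapping: "staff_name" (system_hr3) = "employee_name" (system_hr2) = employee name

Names in system_hr3: ['Alice', 'Henry', 'Sam']
Names in system_hr2: ['Alice', 'Jack', 'Quinn', 'Sam']

Intersection: ['Alice', 'Sam']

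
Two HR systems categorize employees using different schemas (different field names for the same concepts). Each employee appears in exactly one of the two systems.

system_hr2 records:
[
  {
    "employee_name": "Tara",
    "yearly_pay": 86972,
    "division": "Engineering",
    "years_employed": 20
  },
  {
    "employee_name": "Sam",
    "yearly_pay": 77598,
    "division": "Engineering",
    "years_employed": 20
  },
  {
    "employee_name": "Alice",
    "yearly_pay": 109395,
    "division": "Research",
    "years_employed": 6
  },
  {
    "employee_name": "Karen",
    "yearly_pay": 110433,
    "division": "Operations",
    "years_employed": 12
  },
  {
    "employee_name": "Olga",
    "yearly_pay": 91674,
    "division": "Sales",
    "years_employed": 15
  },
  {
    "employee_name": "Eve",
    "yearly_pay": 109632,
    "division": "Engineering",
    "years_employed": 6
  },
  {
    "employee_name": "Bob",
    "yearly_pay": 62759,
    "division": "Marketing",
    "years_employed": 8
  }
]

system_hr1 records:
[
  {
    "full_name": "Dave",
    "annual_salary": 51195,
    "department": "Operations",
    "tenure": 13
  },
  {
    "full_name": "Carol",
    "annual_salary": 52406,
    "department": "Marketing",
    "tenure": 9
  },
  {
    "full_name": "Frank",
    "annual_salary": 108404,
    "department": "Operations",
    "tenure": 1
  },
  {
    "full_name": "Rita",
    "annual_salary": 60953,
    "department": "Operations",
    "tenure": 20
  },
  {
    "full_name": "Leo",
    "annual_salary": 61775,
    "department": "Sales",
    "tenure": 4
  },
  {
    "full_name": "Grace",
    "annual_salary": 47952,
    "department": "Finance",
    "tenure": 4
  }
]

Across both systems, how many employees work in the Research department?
1

Schema mapping: "division" (system_hr2) = "department" (system_hr1) = department

Research employees in system_hr2: 1
Research employees in system_hr1: 0

Total in Research: 1 + 0 = 1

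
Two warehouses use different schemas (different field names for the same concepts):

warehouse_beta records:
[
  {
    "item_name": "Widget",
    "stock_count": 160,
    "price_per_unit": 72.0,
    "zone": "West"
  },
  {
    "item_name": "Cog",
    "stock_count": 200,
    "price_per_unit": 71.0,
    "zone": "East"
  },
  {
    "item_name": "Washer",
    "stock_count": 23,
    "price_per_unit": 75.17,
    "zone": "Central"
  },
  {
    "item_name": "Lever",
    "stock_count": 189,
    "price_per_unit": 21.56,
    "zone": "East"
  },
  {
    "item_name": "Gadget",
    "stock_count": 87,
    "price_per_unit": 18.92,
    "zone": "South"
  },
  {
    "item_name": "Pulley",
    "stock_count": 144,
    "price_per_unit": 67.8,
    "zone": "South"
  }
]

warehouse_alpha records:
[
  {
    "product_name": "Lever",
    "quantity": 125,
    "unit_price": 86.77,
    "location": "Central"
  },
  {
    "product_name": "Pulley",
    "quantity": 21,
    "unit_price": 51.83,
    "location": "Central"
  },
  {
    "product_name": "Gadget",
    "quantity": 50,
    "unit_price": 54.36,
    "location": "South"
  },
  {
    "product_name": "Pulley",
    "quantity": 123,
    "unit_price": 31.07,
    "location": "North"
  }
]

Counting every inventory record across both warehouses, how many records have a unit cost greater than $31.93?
7

Schema mapping: "price_per_unit" (warehouse_beta) = "unit_price" (warehouse_alpha) = unit cost

Records > $31.93 in warehouse_beta: 4
Records > $31.93 in warehouse_alpha: 3

Total count: 4 + 3 = 7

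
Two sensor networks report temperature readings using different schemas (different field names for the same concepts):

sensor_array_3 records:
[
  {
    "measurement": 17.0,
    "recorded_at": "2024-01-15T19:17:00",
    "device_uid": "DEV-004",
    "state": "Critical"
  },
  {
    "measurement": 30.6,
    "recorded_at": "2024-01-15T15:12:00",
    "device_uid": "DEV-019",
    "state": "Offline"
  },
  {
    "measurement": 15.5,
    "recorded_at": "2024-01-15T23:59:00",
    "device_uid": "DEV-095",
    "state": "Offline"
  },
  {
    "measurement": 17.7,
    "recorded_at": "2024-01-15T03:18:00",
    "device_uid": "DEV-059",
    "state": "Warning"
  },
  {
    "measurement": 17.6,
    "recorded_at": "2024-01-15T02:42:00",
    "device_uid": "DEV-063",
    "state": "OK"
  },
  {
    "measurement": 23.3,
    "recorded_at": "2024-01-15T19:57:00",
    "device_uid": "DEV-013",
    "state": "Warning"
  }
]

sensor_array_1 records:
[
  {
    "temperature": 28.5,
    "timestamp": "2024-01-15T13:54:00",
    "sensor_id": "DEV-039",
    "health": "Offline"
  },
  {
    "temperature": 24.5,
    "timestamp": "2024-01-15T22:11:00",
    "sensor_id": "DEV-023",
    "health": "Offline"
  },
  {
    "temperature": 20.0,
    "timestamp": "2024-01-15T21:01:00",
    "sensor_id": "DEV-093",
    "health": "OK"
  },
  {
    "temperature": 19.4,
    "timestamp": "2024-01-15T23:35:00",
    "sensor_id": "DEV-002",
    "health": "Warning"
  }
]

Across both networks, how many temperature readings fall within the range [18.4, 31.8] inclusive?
6

Schema mapping: "measurement" (sensor_array_3) = "temperature" (sensor_array_1) = temperature

Readings in [18.4, 31.8] from sensor_array_3: 2
Readings in [18.4, 31.8] from sensor_array_1: 4

Total count: 2 + 4 = 6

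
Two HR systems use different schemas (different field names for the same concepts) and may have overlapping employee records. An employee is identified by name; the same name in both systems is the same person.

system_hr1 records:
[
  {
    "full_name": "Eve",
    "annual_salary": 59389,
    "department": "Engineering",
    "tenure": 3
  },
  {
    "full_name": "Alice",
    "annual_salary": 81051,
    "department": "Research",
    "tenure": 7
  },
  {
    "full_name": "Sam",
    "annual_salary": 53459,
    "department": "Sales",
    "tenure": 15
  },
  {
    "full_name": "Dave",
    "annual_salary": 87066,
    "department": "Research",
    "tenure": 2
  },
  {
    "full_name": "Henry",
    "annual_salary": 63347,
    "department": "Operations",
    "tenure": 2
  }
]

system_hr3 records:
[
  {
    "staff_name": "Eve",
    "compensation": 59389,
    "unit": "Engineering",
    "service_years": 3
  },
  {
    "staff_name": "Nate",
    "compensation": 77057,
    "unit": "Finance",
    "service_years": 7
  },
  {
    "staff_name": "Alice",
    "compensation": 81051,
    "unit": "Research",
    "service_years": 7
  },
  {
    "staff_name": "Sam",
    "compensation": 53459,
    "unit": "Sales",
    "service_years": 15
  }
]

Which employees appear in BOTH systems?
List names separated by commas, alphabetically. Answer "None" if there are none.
Alice, Eve, Sam

Schema mapping: "full_name" (system_hr1) = "staff_name" (system_hr3) = employee name

Names in system_hr1: ['Alice', 'Dave', 'Eve', 'Henry', 'Sam']
Names in system_hr3: ['Alice', 'Eve', 'Nate', 'Sam']

Intersection: ['Alice', 'Eve', 'Sam']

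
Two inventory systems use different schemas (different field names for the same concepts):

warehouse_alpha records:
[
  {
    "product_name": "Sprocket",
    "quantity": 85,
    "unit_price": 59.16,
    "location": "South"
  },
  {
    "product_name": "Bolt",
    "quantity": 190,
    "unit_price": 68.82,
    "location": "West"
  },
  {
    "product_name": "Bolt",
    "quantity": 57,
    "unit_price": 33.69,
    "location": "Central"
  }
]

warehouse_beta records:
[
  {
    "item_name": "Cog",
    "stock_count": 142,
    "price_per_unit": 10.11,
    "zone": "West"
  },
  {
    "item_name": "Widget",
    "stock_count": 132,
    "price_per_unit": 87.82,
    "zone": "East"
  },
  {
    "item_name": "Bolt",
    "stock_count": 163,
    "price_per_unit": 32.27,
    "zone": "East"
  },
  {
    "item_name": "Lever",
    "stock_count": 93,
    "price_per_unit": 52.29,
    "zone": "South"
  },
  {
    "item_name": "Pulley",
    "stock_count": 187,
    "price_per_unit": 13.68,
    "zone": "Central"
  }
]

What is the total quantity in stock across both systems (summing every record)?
1049

To reconcile these schemas, identify the field holding the quantity in stock in each system:
1. In warehouse_alpha it is "quantity"
2. In warehouse_beta it is "stock_count"

From warehouse_alpha: 85 + 190 + 57 = 332
From warehouse_beta: 142 + 132 + 163 + 93 + 187 = 717

Total: 332 + 717 = 1049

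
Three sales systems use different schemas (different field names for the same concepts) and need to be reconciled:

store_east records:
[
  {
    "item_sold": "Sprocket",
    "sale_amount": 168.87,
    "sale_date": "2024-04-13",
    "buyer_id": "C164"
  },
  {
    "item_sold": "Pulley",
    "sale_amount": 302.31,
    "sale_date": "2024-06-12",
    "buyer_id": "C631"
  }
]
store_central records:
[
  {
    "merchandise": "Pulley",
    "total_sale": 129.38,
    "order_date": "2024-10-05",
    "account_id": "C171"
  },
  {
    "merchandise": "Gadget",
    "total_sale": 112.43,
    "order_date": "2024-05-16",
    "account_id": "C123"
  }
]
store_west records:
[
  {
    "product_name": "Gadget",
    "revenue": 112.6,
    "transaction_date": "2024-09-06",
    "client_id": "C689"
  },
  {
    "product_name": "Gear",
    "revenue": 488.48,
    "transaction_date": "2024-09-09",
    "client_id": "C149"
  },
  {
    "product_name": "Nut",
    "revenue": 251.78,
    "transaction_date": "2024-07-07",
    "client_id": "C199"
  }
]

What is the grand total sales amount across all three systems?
1565.85

Schema reconciliation - all amount fields map to sale amount:

store_east (sale_amount): 471.18
store_central (total_sale): 241.81
store_west (revenue): 852.86

Grand total: 1565.85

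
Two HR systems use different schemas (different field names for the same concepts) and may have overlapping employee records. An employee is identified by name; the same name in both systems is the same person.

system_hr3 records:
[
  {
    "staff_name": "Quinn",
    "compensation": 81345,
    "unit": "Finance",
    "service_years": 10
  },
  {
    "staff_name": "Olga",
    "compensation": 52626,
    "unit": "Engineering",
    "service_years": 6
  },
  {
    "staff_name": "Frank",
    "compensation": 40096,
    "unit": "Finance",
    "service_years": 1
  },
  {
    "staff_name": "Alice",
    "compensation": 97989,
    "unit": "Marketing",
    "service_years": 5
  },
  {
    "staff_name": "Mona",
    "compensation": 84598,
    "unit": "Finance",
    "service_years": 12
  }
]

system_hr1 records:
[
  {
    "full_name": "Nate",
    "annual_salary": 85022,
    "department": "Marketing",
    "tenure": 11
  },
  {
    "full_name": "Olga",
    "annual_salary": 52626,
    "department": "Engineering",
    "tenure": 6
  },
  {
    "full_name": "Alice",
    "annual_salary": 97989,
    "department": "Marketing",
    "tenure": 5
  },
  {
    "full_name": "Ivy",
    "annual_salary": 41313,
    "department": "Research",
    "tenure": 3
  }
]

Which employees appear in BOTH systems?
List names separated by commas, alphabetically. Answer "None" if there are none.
Alice, Olga

Schema mapping: "staff_name" (system_hr3) = "full_name" (system_hr1) = employee name

Names in system_hr3: ['Alice', 'Frank', 'Mona', 'Olga', 'Quinn']
Names in system_hr1: ['Alice', 'Ivy', 'Nate', 'Olga']

Intersection: ['Alice', 'Olga']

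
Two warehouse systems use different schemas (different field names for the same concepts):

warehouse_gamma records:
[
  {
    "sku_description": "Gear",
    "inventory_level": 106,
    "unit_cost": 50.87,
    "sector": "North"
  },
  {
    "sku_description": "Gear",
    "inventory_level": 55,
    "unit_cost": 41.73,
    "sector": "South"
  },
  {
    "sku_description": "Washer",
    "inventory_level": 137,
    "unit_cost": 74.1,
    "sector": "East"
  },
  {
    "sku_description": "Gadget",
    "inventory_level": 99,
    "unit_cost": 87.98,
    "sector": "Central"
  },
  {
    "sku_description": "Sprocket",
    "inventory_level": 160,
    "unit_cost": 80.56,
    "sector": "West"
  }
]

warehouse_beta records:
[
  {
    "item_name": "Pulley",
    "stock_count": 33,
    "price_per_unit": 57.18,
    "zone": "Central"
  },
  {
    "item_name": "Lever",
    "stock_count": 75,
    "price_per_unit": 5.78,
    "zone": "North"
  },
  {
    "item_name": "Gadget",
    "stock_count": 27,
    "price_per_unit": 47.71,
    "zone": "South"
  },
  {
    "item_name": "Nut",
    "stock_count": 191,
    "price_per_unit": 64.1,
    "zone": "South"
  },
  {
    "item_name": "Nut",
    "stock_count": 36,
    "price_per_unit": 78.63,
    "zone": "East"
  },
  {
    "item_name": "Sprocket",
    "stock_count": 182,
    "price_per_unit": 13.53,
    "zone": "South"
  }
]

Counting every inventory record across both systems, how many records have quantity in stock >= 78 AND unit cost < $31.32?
1

Schema mappings:
- "inventory_level" (warehouse_gamma) = "stock_count" (warehouse_beta) = quantity
- "unit_cost" (warehouse_gamma) = "price_per_unit" (warehouse_beta) = unit cost

Records meeting both conditions in warehouse_gamma: 0
Records meeting both conditions in warehouse_beta: 1

Total: 0 + 1 = 1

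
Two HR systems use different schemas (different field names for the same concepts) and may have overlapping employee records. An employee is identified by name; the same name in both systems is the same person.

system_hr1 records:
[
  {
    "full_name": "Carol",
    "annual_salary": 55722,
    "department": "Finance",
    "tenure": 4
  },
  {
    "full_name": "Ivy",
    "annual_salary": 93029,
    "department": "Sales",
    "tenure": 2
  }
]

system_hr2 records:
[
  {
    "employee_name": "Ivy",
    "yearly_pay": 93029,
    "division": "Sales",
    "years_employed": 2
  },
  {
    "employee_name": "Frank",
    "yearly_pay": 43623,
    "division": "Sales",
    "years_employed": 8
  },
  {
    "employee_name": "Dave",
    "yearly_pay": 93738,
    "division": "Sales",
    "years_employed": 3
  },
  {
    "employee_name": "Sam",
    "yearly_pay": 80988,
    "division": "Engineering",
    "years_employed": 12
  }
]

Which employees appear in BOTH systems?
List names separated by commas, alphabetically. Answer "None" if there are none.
Ivy

Schema mapping: "full_name" (system_hr1) = "employee_name" (system_hr2) = employee name

Names in system_hr1: ['Carol', 'Ivy']
Names in system_hr2: ['Dave', 'Frank', 'Ivy', 'Sam']

Intersection: ['Ivy']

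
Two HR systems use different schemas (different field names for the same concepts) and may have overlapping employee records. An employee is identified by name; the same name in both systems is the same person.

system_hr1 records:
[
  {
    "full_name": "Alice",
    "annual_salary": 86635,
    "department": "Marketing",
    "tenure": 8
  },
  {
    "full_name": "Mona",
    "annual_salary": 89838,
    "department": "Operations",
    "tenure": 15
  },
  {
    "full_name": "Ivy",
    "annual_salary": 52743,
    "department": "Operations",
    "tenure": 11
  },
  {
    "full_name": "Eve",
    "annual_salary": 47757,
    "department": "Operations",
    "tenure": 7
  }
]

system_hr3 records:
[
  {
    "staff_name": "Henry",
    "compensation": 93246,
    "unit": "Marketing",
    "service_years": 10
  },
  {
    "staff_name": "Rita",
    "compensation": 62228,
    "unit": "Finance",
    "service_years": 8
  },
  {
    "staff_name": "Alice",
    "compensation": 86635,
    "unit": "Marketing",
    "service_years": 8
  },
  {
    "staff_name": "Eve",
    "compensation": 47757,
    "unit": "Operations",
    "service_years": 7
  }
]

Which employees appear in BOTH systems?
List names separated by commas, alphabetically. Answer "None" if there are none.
Alice, Eve

Schema mapping: "full_name" (system_hr1) = "staff_name" (system_hr3) = employee name

Names in system_hr1: ['Alice', 'Eve', 'Ivy', 'Mona']
Names in system_hr3: ['Alice', 'Eve', 'Henry', 'Rita']

Intersection: ['Alice', 'Eve']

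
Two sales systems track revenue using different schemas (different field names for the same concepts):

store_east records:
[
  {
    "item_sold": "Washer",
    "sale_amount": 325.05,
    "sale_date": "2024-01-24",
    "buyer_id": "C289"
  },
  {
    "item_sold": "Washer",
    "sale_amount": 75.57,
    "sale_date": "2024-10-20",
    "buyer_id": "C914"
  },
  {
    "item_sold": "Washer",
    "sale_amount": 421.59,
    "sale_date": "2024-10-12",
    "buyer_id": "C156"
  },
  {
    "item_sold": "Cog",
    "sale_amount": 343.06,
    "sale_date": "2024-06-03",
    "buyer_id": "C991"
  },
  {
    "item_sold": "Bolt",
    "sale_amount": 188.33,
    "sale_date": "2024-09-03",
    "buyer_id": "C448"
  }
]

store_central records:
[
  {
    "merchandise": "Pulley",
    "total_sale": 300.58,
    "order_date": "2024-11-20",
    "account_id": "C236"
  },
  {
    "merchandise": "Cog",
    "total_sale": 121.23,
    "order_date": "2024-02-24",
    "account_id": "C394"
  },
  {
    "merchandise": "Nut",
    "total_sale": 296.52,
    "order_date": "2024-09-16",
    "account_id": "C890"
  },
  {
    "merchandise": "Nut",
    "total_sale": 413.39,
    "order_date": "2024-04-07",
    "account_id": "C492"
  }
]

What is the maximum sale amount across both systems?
421.59

Reconcile: "sale_amount" (store_east) = "total_sale" (store_central) = sale amount

Maximum in store_east: 421.59
Maximum in store_central: 413.39

Overall maximum: max(421.59, 413.39) = 421.59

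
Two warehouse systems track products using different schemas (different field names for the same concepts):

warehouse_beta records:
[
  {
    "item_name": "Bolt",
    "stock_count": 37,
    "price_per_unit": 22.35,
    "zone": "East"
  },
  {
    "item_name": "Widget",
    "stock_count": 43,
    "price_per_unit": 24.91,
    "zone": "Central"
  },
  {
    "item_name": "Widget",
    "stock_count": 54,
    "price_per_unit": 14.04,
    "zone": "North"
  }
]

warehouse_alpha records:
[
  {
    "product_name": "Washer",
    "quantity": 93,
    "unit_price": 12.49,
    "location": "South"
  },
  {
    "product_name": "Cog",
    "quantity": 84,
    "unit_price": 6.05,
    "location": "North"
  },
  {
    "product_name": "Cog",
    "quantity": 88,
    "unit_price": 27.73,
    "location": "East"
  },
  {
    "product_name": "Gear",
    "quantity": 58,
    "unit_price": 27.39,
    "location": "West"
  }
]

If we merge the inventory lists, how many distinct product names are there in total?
5

Schema mapping: "item_name" (warehouse_beta) = "product_name" (warehouse_alpha) = product name

Products in warehouse_beta: ['Bolt', 'Widget']
Products in warehouse_alpha: ['Cog', 'Gear', 'Washer']

Union (unique products): ['Bolt', 'Cog', 'Gear', 'Washer', 'Widget']
Count: 5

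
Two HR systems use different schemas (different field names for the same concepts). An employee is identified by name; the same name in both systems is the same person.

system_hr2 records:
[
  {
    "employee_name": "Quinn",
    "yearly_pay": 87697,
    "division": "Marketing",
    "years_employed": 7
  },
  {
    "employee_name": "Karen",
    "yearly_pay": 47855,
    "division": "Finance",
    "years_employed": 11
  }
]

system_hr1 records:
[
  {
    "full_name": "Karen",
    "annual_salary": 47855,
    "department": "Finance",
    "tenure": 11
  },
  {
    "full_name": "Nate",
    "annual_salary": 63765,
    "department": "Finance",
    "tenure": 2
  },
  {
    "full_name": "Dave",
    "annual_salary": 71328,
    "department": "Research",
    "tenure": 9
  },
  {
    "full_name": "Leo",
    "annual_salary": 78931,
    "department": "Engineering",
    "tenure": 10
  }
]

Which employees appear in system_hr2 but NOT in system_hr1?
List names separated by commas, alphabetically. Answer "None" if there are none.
Quinn

Schema mapping: "employee_name" (system_hr2) = "full_name" (system_hr1) = employee name

Names in system_hr2: ['Karen', 'Quinn']
Names in system_hr1: ['Dave', 'Karen', 'Leo', 'Nate']

In system_hr2 but not system_hr1: ['Quinn']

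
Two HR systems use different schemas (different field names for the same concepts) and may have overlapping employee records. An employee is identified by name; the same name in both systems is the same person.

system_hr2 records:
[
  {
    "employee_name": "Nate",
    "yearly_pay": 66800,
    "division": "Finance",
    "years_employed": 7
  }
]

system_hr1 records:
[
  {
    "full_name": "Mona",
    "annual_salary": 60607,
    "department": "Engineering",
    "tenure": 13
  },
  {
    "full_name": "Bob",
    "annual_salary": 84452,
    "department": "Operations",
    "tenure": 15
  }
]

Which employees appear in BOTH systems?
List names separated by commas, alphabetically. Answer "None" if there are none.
None

Schema mapping: "employee_name" (system_hr2) = "full_name" (system_hr1) = employee name

Names in system_hr2: ['Nate']
Names in system_hr1: ['Bob', 'Mona']

Intersection: None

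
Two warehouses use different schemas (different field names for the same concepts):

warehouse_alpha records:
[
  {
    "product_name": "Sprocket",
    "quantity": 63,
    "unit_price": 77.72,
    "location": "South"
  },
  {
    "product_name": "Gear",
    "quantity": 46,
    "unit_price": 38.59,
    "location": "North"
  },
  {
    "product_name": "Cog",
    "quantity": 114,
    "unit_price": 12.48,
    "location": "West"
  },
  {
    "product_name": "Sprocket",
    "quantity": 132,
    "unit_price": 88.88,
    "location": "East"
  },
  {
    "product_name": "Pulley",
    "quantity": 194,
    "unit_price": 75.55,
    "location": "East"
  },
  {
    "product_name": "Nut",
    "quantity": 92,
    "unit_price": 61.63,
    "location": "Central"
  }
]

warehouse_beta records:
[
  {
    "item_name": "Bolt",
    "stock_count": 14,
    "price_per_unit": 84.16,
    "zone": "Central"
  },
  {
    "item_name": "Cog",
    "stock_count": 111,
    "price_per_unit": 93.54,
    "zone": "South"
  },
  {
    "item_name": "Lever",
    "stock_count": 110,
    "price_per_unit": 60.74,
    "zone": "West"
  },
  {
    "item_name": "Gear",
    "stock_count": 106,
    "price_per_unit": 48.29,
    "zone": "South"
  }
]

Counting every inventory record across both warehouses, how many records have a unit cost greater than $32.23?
9

Schema mapping: "unit_price" (warehouse_alpha) = "price_per_unit" (warehouse_beta) = unit cost

Records > $32.23 in warehouse_alpha: 5
Records > $32.23 in warehouse_beta: 4

Total count: 5 + 4 = 9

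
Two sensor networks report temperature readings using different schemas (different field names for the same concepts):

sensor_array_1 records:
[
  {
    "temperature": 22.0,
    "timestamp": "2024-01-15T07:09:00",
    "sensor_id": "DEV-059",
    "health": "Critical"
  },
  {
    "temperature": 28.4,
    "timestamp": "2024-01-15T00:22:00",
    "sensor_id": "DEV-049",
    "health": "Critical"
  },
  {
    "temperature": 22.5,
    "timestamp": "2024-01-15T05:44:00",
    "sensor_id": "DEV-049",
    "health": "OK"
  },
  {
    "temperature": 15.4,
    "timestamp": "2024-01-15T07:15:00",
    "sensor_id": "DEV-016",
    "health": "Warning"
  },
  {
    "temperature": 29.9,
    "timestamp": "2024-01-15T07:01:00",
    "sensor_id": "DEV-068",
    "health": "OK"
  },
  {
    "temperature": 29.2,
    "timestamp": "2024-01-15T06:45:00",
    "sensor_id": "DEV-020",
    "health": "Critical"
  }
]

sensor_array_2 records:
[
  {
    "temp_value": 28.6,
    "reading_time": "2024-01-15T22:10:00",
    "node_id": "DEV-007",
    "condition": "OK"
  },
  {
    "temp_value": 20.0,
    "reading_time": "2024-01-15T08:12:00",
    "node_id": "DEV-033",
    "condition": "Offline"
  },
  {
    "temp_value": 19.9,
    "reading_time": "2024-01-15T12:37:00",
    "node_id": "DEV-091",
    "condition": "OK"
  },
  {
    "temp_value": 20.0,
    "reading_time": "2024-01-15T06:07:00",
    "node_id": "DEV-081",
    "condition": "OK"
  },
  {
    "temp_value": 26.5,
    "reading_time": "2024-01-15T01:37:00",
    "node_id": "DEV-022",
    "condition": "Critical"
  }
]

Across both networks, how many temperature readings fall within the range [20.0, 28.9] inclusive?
7

Schema mapping: "temperature" (sensor_array_1) = "temp_value" (sensor_array_2) = temperature

Readings in [20.0, 28.9] from sensor_array_1: 3
Readings in [20.0, 28.9] from sensor_array_2: 4

Total count: 3 + 4 = 7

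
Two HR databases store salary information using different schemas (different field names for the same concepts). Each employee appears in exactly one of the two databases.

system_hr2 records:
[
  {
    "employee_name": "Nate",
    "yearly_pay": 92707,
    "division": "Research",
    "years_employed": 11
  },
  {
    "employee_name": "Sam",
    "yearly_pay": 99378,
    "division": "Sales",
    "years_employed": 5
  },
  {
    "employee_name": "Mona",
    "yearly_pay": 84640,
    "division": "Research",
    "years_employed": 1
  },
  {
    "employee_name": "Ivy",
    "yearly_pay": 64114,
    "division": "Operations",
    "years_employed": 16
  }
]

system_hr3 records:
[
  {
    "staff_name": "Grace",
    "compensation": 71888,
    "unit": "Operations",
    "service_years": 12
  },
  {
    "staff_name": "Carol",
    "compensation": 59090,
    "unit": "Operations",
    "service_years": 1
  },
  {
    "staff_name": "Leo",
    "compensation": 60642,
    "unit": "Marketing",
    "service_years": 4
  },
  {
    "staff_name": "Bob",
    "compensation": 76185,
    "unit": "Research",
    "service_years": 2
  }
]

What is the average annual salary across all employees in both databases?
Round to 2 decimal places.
76080.50

Schema mapping: "yearly_pay" (system_hr2) = "compensation" (system_hr3) = annual salary

All salaries: [92707, 99378, 84640, 64114, 71888, 59090, 60642, 76185]
Sum: 608644
Count: 8
Average: 608644 / 8 = 76080.50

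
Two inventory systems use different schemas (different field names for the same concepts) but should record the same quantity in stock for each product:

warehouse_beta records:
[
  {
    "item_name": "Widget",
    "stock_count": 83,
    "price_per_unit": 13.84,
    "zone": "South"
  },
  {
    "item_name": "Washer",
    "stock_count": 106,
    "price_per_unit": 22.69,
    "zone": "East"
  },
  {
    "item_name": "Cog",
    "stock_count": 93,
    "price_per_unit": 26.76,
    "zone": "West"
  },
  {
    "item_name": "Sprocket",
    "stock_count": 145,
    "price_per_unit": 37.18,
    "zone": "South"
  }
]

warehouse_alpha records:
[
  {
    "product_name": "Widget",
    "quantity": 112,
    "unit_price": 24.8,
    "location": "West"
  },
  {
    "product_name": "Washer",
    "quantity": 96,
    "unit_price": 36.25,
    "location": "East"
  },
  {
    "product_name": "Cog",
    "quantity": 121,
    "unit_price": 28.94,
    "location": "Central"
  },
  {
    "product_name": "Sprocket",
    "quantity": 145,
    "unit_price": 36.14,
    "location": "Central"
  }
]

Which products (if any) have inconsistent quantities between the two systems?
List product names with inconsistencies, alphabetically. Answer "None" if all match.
Cog, Washer, Widget

Schema mappings:
- "item_name" (warehouse_beta) = "product_name" (warehouse_alpha) = product name
- "stock_count" (warehouse_beta) = "quantity" (warehouse_alpha) = quantity

Comparison:
  Widget: 83 vs 112 - MISMATCH
  Washer: 106 vs 96 - MISMATCH
  Cog: 93 vs 121 - MISMATCH
  Sprocket: 145 vs 145 - MATCH

Products with inconsistencies: Cog, Washer, Widget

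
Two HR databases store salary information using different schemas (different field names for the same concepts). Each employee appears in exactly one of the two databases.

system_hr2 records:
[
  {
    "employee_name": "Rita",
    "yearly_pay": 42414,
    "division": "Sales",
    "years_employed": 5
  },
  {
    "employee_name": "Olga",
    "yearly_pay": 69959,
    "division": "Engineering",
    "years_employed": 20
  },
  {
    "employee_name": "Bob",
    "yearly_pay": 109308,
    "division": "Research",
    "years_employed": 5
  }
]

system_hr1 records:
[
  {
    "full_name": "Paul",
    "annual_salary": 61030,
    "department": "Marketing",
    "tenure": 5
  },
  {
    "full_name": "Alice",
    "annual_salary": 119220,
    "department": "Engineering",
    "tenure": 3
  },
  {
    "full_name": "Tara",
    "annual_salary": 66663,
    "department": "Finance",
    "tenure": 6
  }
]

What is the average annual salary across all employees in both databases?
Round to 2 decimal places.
78099.00

Schema mapping: "yearly_pay" (system_hr2) = "annual_salary" (system_hr1) = annual salary

All salaries: [42414, 69959, 109308, 61030, 119220, 66663]
Sum: 468594
Count: 6
Average: 468594 / 6 = 78099.00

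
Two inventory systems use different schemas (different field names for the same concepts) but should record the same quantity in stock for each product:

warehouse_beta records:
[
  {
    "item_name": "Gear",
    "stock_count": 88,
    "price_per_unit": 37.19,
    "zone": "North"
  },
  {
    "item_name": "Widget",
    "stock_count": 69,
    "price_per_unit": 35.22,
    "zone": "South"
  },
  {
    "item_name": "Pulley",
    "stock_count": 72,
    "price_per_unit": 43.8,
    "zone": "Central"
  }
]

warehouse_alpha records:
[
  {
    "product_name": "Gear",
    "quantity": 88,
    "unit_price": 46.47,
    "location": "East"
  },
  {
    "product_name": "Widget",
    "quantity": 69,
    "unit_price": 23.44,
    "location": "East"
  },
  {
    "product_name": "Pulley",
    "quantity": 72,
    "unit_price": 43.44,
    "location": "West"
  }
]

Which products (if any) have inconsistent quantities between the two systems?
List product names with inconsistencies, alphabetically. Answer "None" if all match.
None

Schema mappings:
- "item_name" (warehouse_beta) = "product_name" (warehouse_alpha) = product name
- "stock_count" (warehouse_beta) = "quantity" (warehouse_alpha) = quantity

Comparison:
  Gear: 88 vs 88 - MATCH
  Widget: 69 vs 69 - MATCH
  Pulley: 72 vs 72 - MATCH

Products with inconsistencies: None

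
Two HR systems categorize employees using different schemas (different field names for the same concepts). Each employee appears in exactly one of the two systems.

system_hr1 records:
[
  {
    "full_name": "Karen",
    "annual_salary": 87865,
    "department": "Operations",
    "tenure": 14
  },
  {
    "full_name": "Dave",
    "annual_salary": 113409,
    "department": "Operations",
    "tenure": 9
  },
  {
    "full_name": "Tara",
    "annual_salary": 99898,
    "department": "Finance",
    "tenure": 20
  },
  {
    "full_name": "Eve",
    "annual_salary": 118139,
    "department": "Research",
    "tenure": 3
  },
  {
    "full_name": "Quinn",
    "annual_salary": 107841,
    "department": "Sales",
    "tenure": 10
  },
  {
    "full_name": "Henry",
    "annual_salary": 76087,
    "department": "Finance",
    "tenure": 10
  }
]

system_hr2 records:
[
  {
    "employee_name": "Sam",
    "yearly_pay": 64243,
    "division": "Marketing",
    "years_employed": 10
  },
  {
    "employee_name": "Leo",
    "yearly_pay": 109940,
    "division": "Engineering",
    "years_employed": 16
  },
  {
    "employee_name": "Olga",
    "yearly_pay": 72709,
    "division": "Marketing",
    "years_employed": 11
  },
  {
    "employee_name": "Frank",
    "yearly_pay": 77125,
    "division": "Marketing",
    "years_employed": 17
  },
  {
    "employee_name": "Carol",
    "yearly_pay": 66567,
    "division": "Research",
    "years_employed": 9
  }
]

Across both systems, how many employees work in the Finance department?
2

Schema mapping: "department" (system_hr1) = "division" (system_hr2) = department

Finance employees in system_hr1: 2
Finance employees in system_hr2: 0

Total in Finance: 2 + 0 = 2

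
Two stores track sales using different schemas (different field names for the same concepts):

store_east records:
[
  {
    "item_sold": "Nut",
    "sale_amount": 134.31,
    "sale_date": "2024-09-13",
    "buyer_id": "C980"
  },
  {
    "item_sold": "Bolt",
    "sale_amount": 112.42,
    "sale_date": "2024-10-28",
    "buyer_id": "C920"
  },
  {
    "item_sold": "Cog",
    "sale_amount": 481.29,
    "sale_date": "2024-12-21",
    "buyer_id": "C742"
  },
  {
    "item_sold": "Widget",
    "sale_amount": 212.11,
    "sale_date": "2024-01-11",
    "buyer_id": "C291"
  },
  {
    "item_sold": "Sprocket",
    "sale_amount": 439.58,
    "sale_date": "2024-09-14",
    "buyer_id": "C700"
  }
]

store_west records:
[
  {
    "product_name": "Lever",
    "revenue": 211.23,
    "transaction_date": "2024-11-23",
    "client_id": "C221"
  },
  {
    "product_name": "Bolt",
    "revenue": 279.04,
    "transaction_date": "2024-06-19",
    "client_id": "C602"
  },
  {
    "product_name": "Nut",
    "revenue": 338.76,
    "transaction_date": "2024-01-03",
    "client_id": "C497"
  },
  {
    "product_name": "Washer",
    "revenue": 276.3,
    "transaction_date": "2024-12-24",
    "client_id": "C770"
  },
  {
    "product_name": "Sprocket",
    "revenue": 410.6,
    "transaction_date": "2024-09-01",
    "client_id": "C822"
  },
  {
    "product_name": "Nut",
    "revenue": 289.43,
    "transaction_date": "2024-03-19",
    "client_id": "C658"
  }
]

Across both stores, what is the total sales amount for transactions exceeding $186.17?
2938.34

Schema mapping: "sale_amount" (store_east) = "revenue" (store_west) = sale amount

Sum of sales > $186.17 in store_east: 1132.98
Sum of sales > $186.17 in store_west: 1805.36

Total: 1132.98 + 1805.36 = 2938.34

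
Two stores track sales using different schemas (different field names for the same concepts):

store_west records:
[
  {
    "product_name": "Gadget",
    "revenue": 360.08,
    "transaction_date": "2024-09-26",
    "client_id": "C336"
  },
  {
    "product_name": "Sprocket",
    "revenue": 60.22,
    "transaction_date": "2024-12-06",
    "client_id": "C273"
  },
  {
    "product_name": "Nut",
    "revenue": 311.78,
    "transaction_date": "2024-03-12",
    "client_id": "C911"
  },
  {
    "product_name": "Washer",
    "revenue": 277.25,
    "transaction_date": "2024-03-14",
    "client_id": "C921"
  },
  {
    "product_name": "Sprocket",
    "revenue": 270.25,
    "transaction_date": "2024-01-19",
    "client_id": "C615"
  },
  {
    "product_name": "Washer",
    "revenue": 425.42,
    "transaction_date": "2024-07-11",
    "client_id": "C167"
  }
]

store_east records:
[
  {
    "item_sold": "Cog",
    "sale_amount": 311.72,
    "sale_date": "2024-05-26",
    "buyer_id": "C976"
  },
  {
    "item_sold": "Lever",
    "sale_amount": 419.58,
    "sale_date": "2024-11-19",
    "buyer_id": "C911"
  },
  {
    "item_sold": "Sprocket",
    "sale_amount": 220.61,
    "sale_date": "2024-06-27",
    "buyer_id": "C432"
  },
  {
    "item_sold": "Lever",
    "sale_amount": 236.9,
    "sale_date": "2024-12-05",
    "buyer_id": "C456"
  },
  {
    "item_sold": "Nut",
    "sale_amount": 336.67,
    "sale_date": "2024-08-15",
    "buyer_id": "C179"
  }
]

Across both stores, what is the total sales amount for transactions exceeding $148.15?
3170.26

Schema mapping: "revenue" (store_west) = "sale_amount" (store_east) = sale amount

Sum of sales > $148.15 in store_west: 1644.78
Sum of sales > $148.15 in store_east: 1525.48

Total: 1644.78 + 1525.48 = 3170.26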